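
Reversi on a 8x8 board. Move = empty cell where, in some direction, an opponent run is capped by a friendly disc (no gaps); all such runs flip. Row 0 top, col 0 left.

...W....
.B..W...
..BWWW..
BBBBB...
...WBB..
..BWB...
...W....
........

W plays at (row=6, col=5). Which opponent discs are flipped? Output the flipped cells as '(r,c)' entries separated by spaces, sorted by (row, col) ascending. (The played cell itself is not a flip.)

Answer: (5,4)

Derivation:
Dir NW: opp run (5,4) capped by W -> flip
Dir N: first cell '.' (not opp) -> no flip
Dir NE: first cell '.' (not opp) -> no flip
Dir W: first cell '.' (not opp) -> no flip
Dir E: first cell '.' (not opp) -> no flip
Dir SW: first cell '.' (not opp) -> no flip
Dir S: first cell '.' (not opp) -> no flip
Dir SE: first cell '.' (not opp) -> no flip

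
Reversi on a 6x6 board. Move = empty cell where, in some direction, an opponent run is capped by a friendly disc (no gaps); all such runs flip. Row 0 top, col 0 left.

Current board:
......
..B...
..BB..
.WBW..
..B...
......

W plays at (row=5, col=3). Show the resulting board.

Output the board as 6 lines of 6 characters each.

Answer: ......
..B...
..BB..
.WBW..
..W...
...W..

Derivation:
Place W at (5,3); scan 8 dirs for brackets.
Dir NW: opp run (4,2) capped by W -> flip
Dir N: first cell '.' (not opp) -> no flip
Dir NE: first cell '.' (not opp) -> no flip
Dir W: first cell '.' (not opp) -> no flip
Dir E: first cell '.' (not opp) -> no flip
Dir SW: edge -> no flip
Dir S: edge -> no flip
Dir SE: edge -> no flip
All flips: (4,2)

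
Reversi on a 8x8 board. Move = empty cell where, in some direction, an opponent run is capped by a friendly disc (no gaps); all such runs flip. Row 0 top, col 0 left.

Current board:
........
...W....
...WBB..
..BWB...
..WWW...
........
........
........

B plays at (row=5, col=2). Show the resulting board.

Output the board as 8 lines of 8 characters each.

Place B at (5,2); scan 8 dirs for brackets.
Dir NW: first cell '.' (not opp) -> no flip
Dir N: opp run (4,2) capped by B -> flip
Dir NE: opp run (4,3) capped by B -> flip
Dir W: first cell '.' (not opp) -> no flip
Dir E: first cell '.' (not opp) -> no flip
Dir SW: first cell '.' (not opp) -> no flip
Dir S: first cell '.' (not opp) -> no flip
Dir SE: first cell '.' (not opp) -> no flip
All flips: (4,2) (4,3)

Answer: ........
...W....
...WBB..
..BWB...
..BBW...
..B.....
........
........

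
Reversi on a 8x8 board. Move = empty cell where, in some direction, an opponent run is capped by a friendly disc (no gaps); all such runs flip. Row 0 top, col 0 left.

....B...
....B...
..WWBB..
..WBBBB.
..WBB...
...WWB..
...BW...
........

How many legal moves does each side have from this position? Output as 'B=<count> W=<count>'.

Answer: B=13 W=11

Derivation:
-- B to move --
(1,1): flips 1 -> legal
(1,2): flips 1 -> legal
(1,3): flips 1 -> legal
(2,1): flips 3 -> legal
(3,1): flips 1 -> legal
(4,1): flips 3 -> legal
(4,5): flips 1 -> legal
(5,1): flips 1 -> legal
(5,2): flips 2 -> legal
(6,2): flips 1 -> legal
(6,5): flips 2 -> legal
(7,3): flips 1 -> legal
(7,4): flips 2 -> legal
(7,5): no bracket -> illegal
B mobility = 13
-- W to move --
(0,3): no bracket -> illegal
(0,5): flips 1 -> legal
(1,3): no bracket -> illegal
(1,5): flips 2 -> legal
(1,6): no bracket -> illegal
(2,6): flips 4 -> legal
(2,7): no bracket -> illegal
(3,7): flips 4 -> legal
(4,5): flips 3 -> legal
(4,6): flips 1 -> legal
(4,7): no bracket -> illegal
(5,2): no bracket -> illegal
(5,6): flips 1 -> legal
(6,2): flips 1 -> legal
(6,5): no bracket -> illegal
(6,6): flips 3 -> legal
(7,2): flips 1 -> legal
(7,3): flips 1 -> legal
(7,4): no bracket -> illegal
W mobility = 11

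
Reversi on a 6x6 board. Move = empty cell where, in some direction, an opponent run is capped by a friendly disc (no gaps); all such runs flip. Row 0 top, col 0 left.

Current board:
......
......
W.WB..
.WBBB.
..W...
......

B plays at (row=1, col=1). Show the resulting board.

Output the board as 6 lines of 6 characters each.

Answer: ......
.B....
W.BB..
.WBBB.
..W...
......

Derivation:
Place B at (1,1); scan 8 dirs for brackets.
Dir NW: first cell '.' (not opp) -> no flip
Dir N: first cell '.' (not opp) -> no flip
Dir NE: first cell '.' (not opp) -> no flip
Dir W: first cell '.' (not opp) -> no flip
Dir E: first cell '.' (not opp) -> no flip
Dir SW: opp run (2,0), next=edge -> no flip
Dir S: first cell '.' (not opp) -> no flip
Dir SE: opp run (2,2) capped by B -> flip
All flips: (2,2)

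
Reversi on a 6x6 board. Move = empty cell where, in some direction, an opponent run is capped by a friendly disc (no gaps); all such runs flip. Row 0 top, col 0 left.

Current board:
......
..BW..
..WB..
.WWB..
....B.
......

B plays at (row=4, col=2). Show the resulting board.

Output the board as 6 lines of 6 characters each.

Answer: ......
..BW..
..BB..
.WBB..
..B.B.
......

Derivation:
Place B at (4,2); scan 8 dirs for brackets.
Dir NW: opp run (3,1), next='.' -> no flip
Dir N: opp run (3,2) (2,2) capped by B -> flip
Dir NE: first cell 'B' (not opp) -> no flip
Dir W: first cell '.' (not opp) -> no flip
Dir E: first cell '.' (not opp) -> no flip
Dir SW: first cell '.' (not opp) -> no flip
Dir S: first cell '.' (not opp) -> no flip
Dir SE: first cell '.' (not opp) -> no flip
All flips: (2,2) (3,2)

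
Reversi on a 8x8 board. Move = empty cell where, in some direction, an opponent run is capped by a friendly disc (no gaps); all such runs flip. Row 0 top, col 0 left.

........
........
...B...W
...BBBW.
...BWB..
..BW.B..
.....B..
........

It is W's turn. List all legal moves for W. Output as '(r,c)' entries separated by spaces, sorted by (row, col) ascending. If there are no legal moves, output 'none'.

(1,2): no bracket -> illegal
(1,3): flips 3 -> legal
(1,4): no bracket -> illegal
(2,2): flips 1 -> legal
(2,4): flips 1 -> legal
(2,5): no bracket -> illegal
(2,6): flips 1 -> legal
(3,2): flips 3 -> legal
(4,1): no bracket -> illegal
(4,2): flips 1 -> legal
(4,6): flips 1 -> legal
(5,1): flips 1 -> legal
(5,4): flips 1 -> legal
(5,6): no bracket -> illegal
(6,1): no bracket -> illegal
(6,2): no bracket -> illegal
(6,3): no bracket -> illegal
(6,4): no bracket -> illegal
(6,6): flips 1 -> legal
(7,4): no bracket -> illegal
(7,5): no bracket -> illegal
(7,6): no bracket -> illegal

Answer: (1,3) (2,2) (2,4) (2,6) (3,2) (4,2) (4,6) (5,1) (5,4) (6,6)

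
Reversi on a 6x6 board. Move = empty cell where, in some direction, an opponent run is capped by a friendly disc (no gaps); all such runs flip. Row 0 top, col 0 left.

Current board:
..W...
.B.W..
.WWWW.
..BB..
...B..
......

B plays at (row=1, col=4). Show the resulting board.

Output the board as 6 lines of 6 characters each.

Answer: ..W...
.B.WB.
.WWBW.
..BB..
...B..
......

Derivation:
Place B at (1,4); scan 8 dirs for brackets.
Dir NW: first cell '.' (not opp) -> no flip
Dir N: first cell '.' (not opp) -> no flip
Dir NE: first cell '.' (not opp) -> no flip
Dir W: opp run (1,3), next='.' -> no flip
Dir E: first cell '.' (not opp) -> no flip
Dir SW: opp run (2,3) capped by B -> flip
Dir S: opp run (2,4), next='.' -> no flip
Dir SE: first cell '.' (not opp) -> no flip
All flips: (2,3)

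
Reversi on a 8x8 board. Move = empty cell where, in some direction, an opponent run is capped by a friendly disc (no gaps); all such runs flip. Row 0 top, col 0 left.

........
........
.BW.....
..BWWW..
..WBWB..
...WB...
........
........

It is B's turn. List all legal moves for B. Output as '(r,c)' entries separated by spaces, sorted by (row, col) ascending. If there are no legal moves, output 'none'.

Answer: (1,2) (2,3) (2,4) (2,5) (3,6) (4,1) (5,2) (6,3)

Derivation:
(1,1): no bracket -> illegal
(1,2): flips 1 -> legal
(1,3): no bracket -> illegal
(2,3): flips 3 -> legal
(2,4): flips 2 -> legal
(2,5): flips 2 -> legal
(2,6): no bracket -> illegal
(3,1): no bracket -> illegal
(3,6): flips 3 -> legal
(4,1): flips 1 -> legal
(4,6): no bracket -> illegal
(5,1): no bracket -> illegal
(5,2): flips 2 -> legal
(5,5): no bracket -> illegal
(6,2): no bracket -> illegal
(6,3): flips 1 -> legal
(6,4): no bracket -> illegal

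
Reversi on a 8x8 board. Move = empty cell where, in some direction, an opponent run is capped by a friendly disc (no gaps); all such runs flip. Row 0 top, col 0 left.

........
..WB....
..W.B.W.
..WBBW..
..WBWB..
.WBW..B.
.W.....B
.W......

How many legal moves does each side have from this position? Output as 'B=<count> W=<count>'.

-- B to move --
(0,1): no bracket -> illegal
(0,2): flips 4 -> legal
(0,3): no bracket -> illegal
(1,1): flips 2 -> legal
(1,5): no bracket -> illegal
(1,6): no bracket -> illegal
(1,7): no bracket -> illegal
(2,1): flips 1 -> legal
(2,3): no bracket -> illegal
(2,5): flips 1 -> legal
(2,7): no bracket -> illegal
(3,1): flips 2 -> legal
(3,6): flips 1 -> legal
(3,7): no bracket -> illegal
(4,0): no bracket -> illegal
(4,1): flips 1 -> legal
(4,6): flips 1 -> legal
(5,0): flips 1 -> legal
(5,4): flips 2 -> legal
(5,5): flips 1 -> legal
(6,0): flips 2 -> legal
(6,2): no bracket -> illegal
(6,3): flips 1 -> legal
(6,4): no bracket -> illegal
(7,0): flips 1 -> legal
(7,2): no bracket -> illegal
B mobility = 14
-- W to move --
(0,2): flips 2 -> legal
(0,3): no bracket -> illegal
(0,4): flips 1 -> legal
(1,4): flips 3 -> legal
(1,5): flips 2 -> legal
(2,3): flips 2 -> legal
(2,5): flips 3 -> legal
(3,6): no bracket -> illegal
(4,1): no bracket -> illegal
(4,6): flips 1 -> legal
(4,7): no bracket -> illegal
(5,4): flips 1 -> legal
(5,5): flips 1 -> legal
(5,7): no bracket -> illegal
(6,2): flips 1 -> legal
(6,3): no bracket -> illegal
(6,5): no bracket -> illegal
(6,6): no bracket -> illegal
(7,6): no bracket -> illegal
(7,7): no bracket -> illegal
W mobility = 10

Answer: B=14 W=10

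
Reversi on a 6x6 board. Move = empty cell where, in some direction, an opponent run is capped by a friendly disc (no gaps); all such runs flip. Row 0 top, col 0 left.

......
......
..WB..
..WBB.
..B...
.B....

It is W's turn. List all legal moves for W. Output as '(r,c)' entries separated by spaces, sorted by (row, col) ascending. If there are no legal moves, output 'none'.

Answer: (1,4) (2,4) (3,5) (4,4) (5,2)

Derivation:
(1,2): no bracket -> illegal
(1,3): no bracket -> illegal
(1,4): flips 1 -> legal
(2,4): flips 1 -> legal
(2,5): no bracket -> illegal
(3,1): no bracket -> illegal
(3,5): flips 2 -> legal
(4,0): no bracket -> illegal
(4,1): no bracket -> illegal
(4,3): no bracket -> illegal
(4,4): flips 1 -> legal
(4,5): no bracket -> illegal
(5,0): no bracket -> illegal
(5,2): flips 1 -> legal
(5,3): no bracket -> illegal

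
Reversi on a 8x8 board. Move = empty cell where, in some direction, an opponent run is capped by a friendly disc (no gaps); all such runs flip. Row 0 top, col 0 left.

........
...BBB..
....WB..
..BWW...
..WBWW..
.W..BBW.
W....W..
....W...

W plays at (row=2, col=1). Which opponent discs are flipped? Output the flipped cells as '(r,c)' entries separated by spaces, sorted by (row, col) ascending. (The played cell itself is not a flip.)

Dir NW: first cell '.' (not opp) -> no flip
Dir N: first cell '.' (not opp) -> no flip
Dir NE: first cell '.' (not opp) -> no flip
Dir W: first cell '.' (not opp) -> no flip
Dir E: first cell '.' (not opp) -> no flip
Dir SW: first cell '.' (not opp) -> no flip
Dir S: first cell '.' (not opp) -> no flip
Dir SE: opp run (3,2) (4,3) (5,4) capped by W -> flip

Answer: (3,2) (4,3) (5,4)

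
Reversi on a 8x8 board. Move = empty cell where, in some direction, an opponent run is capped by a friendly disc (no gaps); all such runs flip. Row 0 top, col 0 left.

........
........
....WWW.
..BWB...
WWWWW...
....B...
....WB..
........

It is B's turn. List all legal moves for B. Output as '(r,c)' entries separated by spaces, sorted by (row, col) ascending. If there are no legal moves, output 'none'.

(1,3): no bracket -> illegal
(1,4): flips 1 -> legal
(1,5): no bracket -> illegal
(1,6): flips 1 -> legal
(1,7): no bracket -> illegal
(2,2): no bracket -> illegal
(2,3): no bracket -> illegal
(2,7): no bracket -> illegal
(3,0): no bracket -> illegal
(3,1): no bracket -> illegal
(3,5): no bracket -> illegal
(3,6): no bracket -> illegal
(3,7): no bracket -> illegal
(4,5): no bracket -> illegal
(5,0): flips 1 -> legal
(5,1): no bracket -> illegal
(5,2): flips 2 -> legal
(5,3): no bracket -> illegal
(5,5): no bracket -> illegal
(6,3): flips 1 -> legal
(7,3): no bracket -> illegal
(7,4): flips 1 -> legal
(7,5): no bracket -> illegal

Answer: (1,4) (1,6) (5,0) (5,2) (6,3) (7,4)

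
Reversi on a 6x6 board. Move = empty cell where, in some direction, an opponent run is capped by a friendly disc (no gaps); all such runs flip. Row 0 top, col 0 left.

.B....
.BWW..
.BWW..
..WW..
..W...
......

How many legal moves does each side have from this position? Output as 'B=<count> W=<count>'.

Answer: B=6 W=4

Derivation:
-- B to move --
(0,2): no bracket -> illegal
(0,3): flips 1 -> legal
(0,4): no bracket -> illegal
(1,4): flips 2 -> legal
(2,4): flips 2 -> legal
(3,1): no bracket -> illegal
(3,4): flips 2 -> legal
(4,1): no bracket -> illegal
(4,3): flips 1 -> legal
(4,4): flips 2 -> legal
(5,1): no bracket -> illegal
(5,2): no bracket -> illegal
(5,3): no bracket -> illegal
B mobility = 6
-- W to move --
(0,0): flips 1 -> legal
(0,2): no bracket -> illegal
(1,0): flips 2 -> legal
(2,0): flips 1 -> legal
(3,0): flips 1 -> legal
(3,1): no bracket -> illegal
W mobility = 4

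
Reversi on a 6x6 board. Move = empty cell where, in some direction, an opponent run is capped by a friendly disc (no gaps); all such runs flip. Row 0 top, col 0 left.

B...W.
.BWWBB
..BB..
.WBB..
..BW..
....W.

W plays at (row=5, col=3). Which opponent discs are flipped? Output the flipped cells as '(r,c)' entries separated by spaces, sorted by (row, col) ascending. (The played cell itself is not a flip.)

Dir NW: opp run (4,2) capped by W -> flip
Dir N: first cell 'W' (not opp) -> no flip
Dir NE: first cell '.' (not opp) -> no flip
Dir W: first cell '.' (not opp) -> no flip
Dir E: first cell 'W' (not opp) -> no flip
Dir SW: edge -> no flip
Dir S: edge -> no flip
Dir SE: edge -> no flip

Answer: (4,2)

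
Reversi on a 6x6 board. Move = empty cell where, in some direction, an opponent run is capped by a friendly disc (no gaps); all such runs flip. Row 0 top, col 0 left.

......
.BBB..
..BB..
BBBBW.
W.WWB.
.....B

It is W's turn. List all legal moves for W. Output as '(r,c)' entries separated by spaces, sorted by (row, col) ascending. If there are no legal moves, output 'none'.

(0,0): no bracket -> illegal
(0,1): flips 2 -> legal
(0,2): flips 3 -> legal
(0,3): flips 3 -> legal
(0,4): flips 3 -> legal
(1,0): no bracket -> illegal
(1,4): no bracket -> illegal
(2,0): flips 2 -> legal
(2,1): flips 1 -> legal
(2,4): flips 1 -> legal
(3,5): no bracket -> illegal
(4,1): no bracket -> illegal
(4,5): flips 1 -> legal
(5,3): no bracket -> illegal
(5,4): flips 1 -> legal

Answer: (0,1) (0,2) (0,3) (0,4) (2,0) (2,1) (2,4) (4,5) (5,4)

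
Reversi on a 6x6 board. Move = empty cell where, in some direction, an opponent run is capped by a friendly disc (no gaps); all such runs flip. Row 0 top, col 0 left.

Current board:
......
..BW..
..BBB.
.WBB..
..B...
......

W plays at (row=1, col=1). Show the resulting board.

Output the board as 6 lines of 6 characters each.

Place W at (1,1); scan 8 dirs for brackets.
Dir NW: first cell '.' (not opp) -> no flip
Dir N: first cell '.' (not opp) -> no flip
Dir NE: first cell '.' (not opp) -> no flip
Dir W: first cell '.' (not opp) -> no flip
Dir E: opp run (1,2) capped by W -> flip
Dir SW: first cell '.' (not opp) -> no flip
Dir S: first cell '.' (not opp) -> no flip
Dir SE: opp run (2,2) (3,3), next='.' -> no flip
All flips: (1,2)

Answer: ......
.WWW..
..BBB.
.WBB..
..B...
......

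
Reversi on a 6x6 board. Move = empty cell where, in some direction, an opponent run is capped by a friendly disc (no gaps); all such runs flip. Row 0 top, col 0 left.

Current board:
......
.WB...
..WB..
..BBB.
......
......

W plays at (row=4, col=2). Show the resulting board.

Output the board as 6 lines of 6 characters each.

Answer: ......
.WB...
..WB..
..WBB.
..W...
......

Derivation:
Place W at (4,2); scan 8 dirs for brackets.
Dir NW: first cell '.' (not opp) -> no flip
Dir N: opp run (3,2) capped by W -> flip
Dir NE: opp run (3,3), next='.' -> no flip
Dir W: first cell '.' (not opp) -> no flip
Dir E: first cell '.' (not opp) -> no flip
Dir SW: first cell '.' (not opp) -> no flip
Dir S: first cell '.' (not opp) -> no flip
Dir SE: first cell '.' (not opp) -> no flip
All flips: (3,2)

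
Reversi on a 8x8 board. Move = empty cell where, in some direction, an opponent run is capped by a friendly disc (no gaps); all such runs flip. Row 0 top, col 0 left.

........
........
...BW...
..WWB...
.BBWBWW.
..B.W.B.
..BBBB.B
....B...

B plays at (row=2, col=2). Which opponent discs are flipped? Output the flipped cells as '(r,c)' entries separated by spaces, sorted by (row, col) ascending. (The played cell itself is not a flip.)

Answer: (3,2) (3,3)

Derivation:
Dir NW: first cell '.' (not opp) -> no flip
Dir N: first cell '.' (not opp) -> no flip
Dir NE: first cell '.' (not opp) -> no flip
Dir W: first cell '.' (not opp) -> no flip
Dir E: first cell 'B' (not opp) -> no flip
Dir SW: first cell '.' (not opp) -> no flip
Dir S: opp run (3,2) capped by B -> flip
Dir SE: opp run (3,3) capped by B -> flip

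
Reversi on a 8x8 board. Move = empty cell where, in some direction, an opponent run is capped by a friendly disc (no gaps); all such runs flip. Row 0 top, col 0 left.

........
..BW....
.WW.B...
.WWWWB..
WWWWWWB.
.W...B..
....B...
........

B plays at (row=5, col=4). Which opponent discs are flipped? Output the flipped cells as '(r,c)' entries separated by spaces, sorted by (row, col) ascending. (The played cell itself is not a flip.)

Answer: (3,4) (4,4)

Derivation:
Dir NW: opp run (4,3) (3,2) (2,1), next='.' -> no flip
Dir N: opp run (4,4) (3,4) capped by B -> flip
Dir NE: opp run (4,5), next='.' -> no flip
Dir W: first cell '.' (not opp) -> no flip
Dir E: first cell 'B' (not opp) -> no flip
Dir SW: first cell '.' (not opp) -> no flip
Dir S: first cell 'B' (not opp) -> no flip
Dir SE: first cell '.' (not opp) -> no flip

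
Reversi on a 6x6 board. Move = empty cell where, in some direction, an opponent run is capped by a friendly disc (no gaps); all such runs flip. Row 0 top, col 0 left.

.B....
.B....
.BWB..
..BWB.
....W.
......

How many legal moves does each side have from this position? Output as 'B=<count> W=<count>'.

Answer: B=4 W=7

Derivation:
-- B to move --
(1,2): flips 1 -> legal
(1,3): no bracket -> illegal
(2,4): no bracket -> illegal
(3,1): no bracket -> illegal
(3,5): no bracket -> illegal
(4,2): no bracket -> illegal
(4,3): flips 1 -> legal
(4,5): no bracket -> illegal
(5,3): no bracket -> illegal
(5,4): flips 1 -> legal
(5,5): flips 3 -> legal
B mobility = 4
-- W to move --
(0,0): flips 1 -> legal
(0,2): no bracket -> illegal
(1,0): no bracket -> illegal
(1,2): no bracket -> illegal
(1,3): flips 1 -> legal
(1,4): no bracket -> illegal
(2,0): flips 1 -> legal
(2,4): flips 2 -> legal
(2,5): no bracket -> illegal
(3,0): no bracket -> illegal
(3,1): flips 1 -> legal
(3,5): flips 1 -> legal
(4,1): no bracket -> illegal
(4,2): flips 1 -> legal
(4,3): no bracket -> illegal
(4,5): no bracket -> illegal
W mobility = 7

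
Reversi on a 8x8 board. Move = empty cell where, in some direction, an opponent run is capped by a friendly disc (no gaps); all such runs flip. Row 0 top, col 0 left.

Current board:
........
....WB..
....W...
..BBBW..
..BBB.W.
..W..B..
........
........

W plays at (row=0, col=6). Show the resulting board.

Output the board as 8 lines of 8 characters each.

Answer: ......W.
....WW..
....W...
..BBBW..
..BBB.W.
..W..B..
........
........

Derivation:
Place W at (0,6); scan 8 dirs for brackets.
Dir NW: edge -> no flip
Dir N: edge -> no flip
Dir NE: edge -> no flip
Dir W: first cell '.' (not opp) -> no flip
Dir E: first cell '.' (not opp) -> no flip
Dir SW: opp run (1,5) capped by W -> flip
Dir S: first cell '.' (not opp) -> no flip
Dir SE: first cell '.' (not opp) -> no flip
All flips: (1,5)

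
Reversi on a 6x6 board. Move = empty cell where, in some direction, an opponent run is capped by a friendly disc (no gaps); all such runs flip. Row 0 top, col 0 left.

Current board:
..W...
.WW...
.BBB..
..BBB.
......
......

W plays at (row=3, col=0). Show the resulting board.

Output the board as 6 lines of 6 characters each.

Place W at (3,0); scan 8 dirs for brackets.
Dir NW: edge -> no flip
Dir N: first cell '.' (not opp) -> no flip
Dir NE: opp run (2,1) capped by W -> flip
Dir W: edge -> no flip
Dir E: first cell '.' (not opp) -> no flip
Dir SW: edge -> no flip
Dir S: first cell '.' (not opp) -> no flip
Dir SE: first cell '.' (not opp) -> no flip
All flips: (2,1)

Answer: ..W...
.WW...
.WBB..
W.BBB.
......
......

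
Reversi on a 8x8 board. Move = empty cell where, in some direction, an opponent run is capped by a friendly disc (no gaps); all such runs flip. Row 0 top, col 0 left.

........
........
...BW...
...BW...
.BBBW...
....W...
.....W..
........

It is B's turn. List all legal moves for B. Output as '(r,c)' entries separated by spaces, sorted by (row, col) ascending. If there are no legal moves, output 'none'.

(1,3): no bracket -> illegal
(1,4): no bracket -> illegal
(1,5): flips 1 -> legal
(2,5): flips 2 -> legal
(3,5): flips 1 -> legal
(4,5): flips 2 -> legal
(5,3): no bracket -> illegal
(5,5): flips 1 -> legal
(5,6): no bracket -> illegal
(6,3): no bracket -> illegal
(6,4): no bracket -> illegal
(6,6): no bracket -> illegal
(7,4): no bracket -> illegal
(7,5): no bracket -> illegal
(7,6): flips 2 -> legal

Answer: (1,5) (2,5) (3,5) (4,5) (5,5) (7,6)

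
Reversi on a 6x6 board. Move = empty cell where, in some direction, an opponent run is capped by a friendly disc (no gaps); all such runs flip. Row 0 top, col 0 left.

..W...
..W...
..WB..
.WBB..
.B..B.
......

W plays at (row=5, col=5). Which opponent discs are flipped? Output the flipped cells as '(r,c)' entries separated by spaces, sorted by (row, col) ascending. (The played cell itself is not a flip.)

Dir NW: opp run (4,4) (3,3) capped by W -> flip
Dir N: first cell '.' (not opp) -> no flip
Dir NE: edge -> no flip
Dir W: first cell '.' (not opp) -> no flip
Dir E: edge -> no flip
Dir SW: edge -> no flip
Dir S: edge -> no flip
Dir SE: edge -> no flip

Answer: (3,3) (4,4)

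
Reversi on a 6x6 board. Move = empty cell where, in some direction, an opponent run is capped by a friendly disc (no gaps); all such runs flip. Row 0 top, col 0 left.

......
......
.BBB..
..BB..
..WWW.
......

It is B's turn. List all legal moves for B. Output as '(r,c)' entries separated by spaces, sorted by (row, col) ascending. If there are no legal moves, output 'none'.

(3,1): no bracket -> illegal
(3,4): no bracket -> illegal
(3,5): no bracket -> illegal
(4,1): no bracket -> illegal
(4,5): no bracket -> illegal
(5,1): flips 1 -> legal
(5,2): flips 1 -> legal
(5,3): flips 1 -> legal
(5,4): flips 1 -> legal
(5,5): flips 1 -> legal

Answer: (5,1) (5,2) (5,3) (5,4) (5,5)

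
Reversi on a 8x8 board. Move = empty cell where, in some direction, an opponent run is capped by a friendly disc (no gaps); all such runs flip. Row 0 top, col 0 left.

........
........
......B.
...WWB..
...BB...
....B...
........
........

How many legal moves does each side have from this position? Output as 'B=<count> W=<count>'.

-- B to move --
(2,2): flips 1 -> legal
(2,3): flips 1 -> legal
(2,4): flips 1 -> legal
(2,5): flips 1 -> legal
(3,2): flips 2 -> legal
(4,2): no bracket -> illegal
(4,5): no bracket -> illegal
B mobility = 5
-- W to move --
(1,5): no bracket -> illegal
(1,6): no bracket -> illegal
(1,7): no bracket -> illegal
(2,4): no bracket -> illegal
(2,5): no bracket -> illegal
(2,7): no bracket -> illegal
(3,2): no bracket -> illegal
(3,6): flips 1 -> legal
(3,7): no bracket -> illegal
(4,2): no bracket -> illegal
(4,5): no bracket -> illegal
(4,6): no bracket -> illegal
(5,2): flips 1 -> legal
(5,3): flips 1 -> legal
(5,5): flips 1 -> legal
(6,3): no bracket -> illegal
(6,4): flips 2 -> legal
(6,5): no bracket -> illegal
W mobility = 5

Answer: B=5 W=5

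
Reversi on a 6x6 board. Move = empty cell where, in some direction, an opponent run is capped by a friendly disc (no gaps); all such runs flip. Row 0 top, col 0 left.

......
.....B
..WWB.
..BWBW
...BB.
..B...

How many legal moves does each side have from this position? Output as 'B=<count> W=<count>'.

Answer: B=6 W=8

Derivation:
-- B to move --
(1,1): flips 2 -> legal
(1,2): flips 2 -> legal
(1,3): flips 2 -> legal
(1,4): flips 1 -> legal
(2,1): flips 2 -> legal
(2,5): no bracket -> illegal
(3,1): no bracket -> illegal
(4,2): flips 1 -> legal
(4,5): no bracket -> illegal
B mobility = 6
-- W to move --
(0,4): no bracket -> illegal
(0,5): no bracket -> illegal
(1,3): flips 1 -> legal
(1,4): no bracket -> illegal
(2,1): no bracket -> illegal
(2,5): flips 1 -> legal
(3,1): flips 1 -> legal
(4,1): flips 1 -> legal
(4,2): flips 1 -> legal
(4,5): flips 1 -> legal
(5,1): no bracket -> illegal
(5,3): flips 2 -> legal
(5,4): no bracket -> illegal
(5,5): flips 1 -> legal
W mobility = 8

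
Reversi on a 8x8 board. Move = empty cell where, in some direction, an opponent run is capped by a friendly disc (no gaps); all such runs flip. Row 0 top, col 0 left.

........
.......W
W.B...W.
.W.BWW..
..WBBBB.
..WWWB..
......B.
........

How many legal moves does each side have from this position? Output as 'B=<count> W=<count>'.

Answer: B=12 W=9

Derivation:
-- B to move --
(0,6): no bracket -> illegal
(0,7): no bracket -> illegal
(1,0): no bracket -> illegal
(1,1): no bracket -> illegal
(1,5): no bracket -> illegal
(1,6): no bracket -> illegal
(2,1): no bracket -> illegal
(2,3): flips 1 -> legal
(2,4): flips 2 -> legal
(2,5): flips 2 -> legal
(2,7): no bracket -> illegal
(3,0): no bracket -> illegal
(3,2): no bracket -> illegal
(3,6): flips 2 -> legal
(3,7): no bracket -> illegal
(4,0): flips 1 -> legal
(4,1): flips 1 -> legal
(5,1): flips 4 -> legal
(6,1): flips 1 -> legal
(6,2): flips 1 -> legal
(6,3): flips 2 -> legal
(6,4): flips 1 -> legal
(6,5): flips 1 -> legal
B mobility = 12
-- W to move --
(1,1): no bracket -> illegal
(1,2): no bracket -> illegal
(1,3): flips 1 -> legal
(2,1): no bracket -> illegal
(2,3): flips 2 -> legal
(2,4): flips 1 -> legal
(3,2): flips 2 -> legal
(3,6): flips 1 -> legal
(3,7): no bracket -> illegal
(4,7): flips 4 -> legal
(5,6): flips 2 -> legal
(5,7): flips 1 -> legal
(6,4): no bracket -> illegal
(6,5): flips 2 -> legal
(6,7): no bracket -> illegal
(7,5): no bracket -> illegal
(7,6): no bracket -> illegal
(7,7): no bracket -> illegal
W mobility = 9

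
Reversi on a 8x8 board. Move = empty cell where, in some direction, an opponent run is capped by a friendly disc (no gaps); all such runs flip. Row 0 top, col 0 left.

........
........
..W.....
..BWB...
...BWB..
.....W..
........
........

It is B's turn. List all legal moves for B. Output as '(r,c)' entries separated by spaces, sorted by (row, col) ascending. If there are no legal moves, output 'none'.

Answer: (1,2) (2,3) (5,4) (6,5)

Derivation:
(1,1): no bracket -> illegal
(1,2): flips 1 -> legal
(1,3): no bracket -> illegal
(2,1): no bracket -> illegal
(2,3): flips 1 -> legal
(2,4): no bracket -> illegal
(3,1): no bracket -> illegal
(3,5): no bracket -> illegal
(4,2): no bracket -> illegal
(4,6): no bracket -> illegal
(5,3): no bracket -> illegal
(5,4): flips 1 -> legal
(5,6): no bracket -> illegal
(6,4): no bracket -> illegal
(6,5): flips 1 -> legal
(6,6): no bracket -> illegal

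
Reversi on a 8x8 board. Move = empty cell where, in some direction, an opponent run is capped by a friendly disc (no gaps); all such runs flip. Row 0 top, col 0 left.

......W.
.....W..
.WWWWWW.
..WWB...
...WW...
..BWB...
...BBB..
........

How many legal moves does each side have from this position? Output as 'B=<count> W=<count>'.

Answer: B=7 W=9

Derivation:
-- B to move --
(0,4): no bracket -> illegal
(0,5): no bracket -> illegal
(0,7): no bracket -> illegal
(1,0): flips 3 -> legal
(1,1): no bracket -> illegal
(1,2): flips 1 -> legal
(1,3): flips 4 -> legal
(1,4): flips 1 -> legal
(1,6): flips 1 -> legal
(1,7): no bracket -> illegal
(2,0): no bracket -> illegal
(2,7): no bracket -> illegal
(3,0): no bracket -> illegal
(3,1): flips 2 -> legal
(3,5): no bracket -> illegal
(3,6): no bracket -> illegal
(3,7): no bracket -> illegal
(4,1): no bracket -> illegal
(4,2): flips 1 -> legal
(4,5): no bracket -> illegal
(5,5): no bracket -> illegal
(6,2): no bracket -> illegal
B mobility = 7
-- W to move --
(3,5): flips 1 -> legal
(4,1): no bracket -> illegal
(4,2): no bracket -> illegal
(4,5): flips 1 -> legal
(5,1): flips 1 -> legal
(5,5): flips 1 -> legal
(5,6): no bracket -> illegal
(6,1): flips 1 -> legal
(6,2): no bracket -> illegal
(6,6): no bracket -> illegal
(7,2): no bracket -> illegal
(7,3): flips 1 -> legal
(7,4): flips 2 -> legal
(7,5): flips 1 -> legal
(7,6): flips 2 -> legal
W mobility = 9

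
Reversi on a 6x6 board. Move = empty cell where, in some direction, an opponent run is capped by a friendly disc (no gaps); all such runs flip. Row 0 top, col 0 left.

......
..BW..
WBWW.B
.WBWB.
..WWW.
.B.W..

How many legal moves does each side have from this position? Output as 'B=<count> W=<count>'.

Answer: B=6 W=8

Derivation:
-- B to move --
(0,2): no bracket -> illegal
(0,3): no bracket -> illegal
(0,4): no bracket -> illegal
(1,0): no bracket -> illegal
(1,1): no bracket -> illegal
(1,4): flips 2 -> legal
(2,4): flips 4 -> legal
(3,0): flips 1 -> legal
(3,5): no bracket -> illegal
(4,0): no bracket -> illegal
(4,1): flips 1 -> legal
(4,5): no bracket -> illegal
(5,2): flips 2 -> legal
(5,4): flips 2 -> legal
(5,5): no bracket -> illegal
B mobility = 6
-- W to move --
(0,1): flips 1 -> legal
(0,2): flips 1 -> legal
(0,3): no bracket -> illegal
(1,0): flips 2 -> legal
(1,1): flips 2 -> legal
(1,4): no bracket -> illegal
(1,5): no bracket -> illegal
(2,4): flips 1 -> legal
(3,0): no bracket -> illegal
(3,5): flips 1 -> legal
(4,0): no bracket -> illegal
(4,1): flips 1 -> legal
(4,5): flips 1 -> legal
(5,0): no bracket -> illegal
(5,2): no bracket -> illegal
W mobility = 8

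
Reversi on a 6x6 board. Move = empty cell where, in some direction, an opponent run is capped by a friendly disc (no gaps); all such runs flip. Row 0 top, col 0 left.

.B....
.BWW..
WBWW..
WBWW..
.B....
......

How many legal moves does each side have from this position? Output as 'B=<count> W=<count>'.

Answer: B=7 W=7

Derivation:
-- B to move --
(0,2): no bracket -> illegal
(0,3): flips 1 -> legal
(0,4): flips 2 -> legal
(1,0): no bracket -> illegal
(1,4): flips 4 -> legal
(2,4): flips 2 -> legal
(3,4): flips 4 -> legal
(4,0): no bracket -> illegal
(4,2): no bracket -> illegal
(4,3): flips 1 -> legal
(4,4): flips 2 -> legal
B mobility = 7
-- W to move --
(0,0): flips 1 -> legal
(0,2): flips 1 -> legal
(1,0): flips 2 -> legal
(4,0): flips 1 -> legal
(4,2): flips 1 -> legal
(5,0): flips 1 -> legal
(5,1): no bracket -> illegal
(5,2): flips 1 -> legal
W mobility = 7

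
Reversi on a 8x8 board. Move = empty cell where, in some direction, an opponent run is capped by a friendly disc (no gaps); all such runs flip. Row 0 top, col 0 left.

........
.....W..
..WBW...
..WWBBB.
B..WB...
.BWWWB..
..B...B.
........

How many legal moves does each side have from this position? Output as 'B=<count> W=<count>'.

-- B to move --
(0,4): no bracket -> illegal
(0,5): no bracket -> illegal
(0,6): no bracket -> illegal
(1,1): flips 2 -> legal
(1,2): no bracket -> illegal
(1,3): flips 1 -> legal
(1,4): flips 1 -> legal
(1,6): no bracket -> illegal
(2,1): flips 1 -> legal
(2,5): flips 1 -> legal
(2,6): no bracket -> illegal
(3,1): flips 2 -> legal
(4,1): flips 1 -> legal
(4,2): flips 2 -> legal
(4,5): no bracket -> illegal
(6,1): flips 2 -> legal
(6,3): flips 3 -> legal
(6,4): flips 1 -> legal
(6,5): no bracket -> illegal
B mobility = 11
-- W to move --
(1,2): no bracket -> illegal
(1,3): flips 1 -> legal
(1,4): flips 1 -> legal
(2,5): flips 1 -> legal
(2,6): flips 2 -> legal
(2,7): no bracket -> illegal
(3,0): no bracket -> illegal
(3,1): no bracket -> illegal
(3,7): flips 3 -> legal
(4,1): no bracket -> illegal
(4,2): no bracket -> illegal
(4,5): flips 1 -> legal
(4,6): flips 1 -> legal
(4,7): no bracket -> illegal
(5,0): flips 1 -> legal
(5,6): flips 1 -> legal
(5,7): no bracket -> illegal
(6,0): no bracket -> illegal
(6,1): no bracket -> illegal
(6,3): no bracket -> illegal
(6,4): no bracket -> illegal
(6,5): no bracket -> illegal
(6,7): no bracket -> illegal
(7,1): flips 1 -> legal
(7,2): flips 1 -> legal
(7,3): no bracket -> illegal
(7,5): no bracket -> illegal
(7,6): no bracket -> illegal
(7,7): flips 3 -> legal
W mobility = 12

Answer: B=11 W=12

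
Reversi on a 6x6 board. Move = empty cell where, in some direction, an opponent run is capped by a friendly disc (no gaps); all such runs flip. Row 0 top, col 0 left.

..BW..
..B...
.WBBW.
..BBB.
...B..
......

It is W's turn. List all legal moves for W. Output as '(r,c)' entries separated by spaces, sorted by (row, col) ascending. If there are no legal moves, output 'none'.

Answer: (0,1) (4,2) (4,4) (5,4)

Derivation:
(0,1): flips 1 -> legal
(1,1): no bracket -> illegal
(1,3): no bracket -> illegal
(1,4): no bracket -> illegal
(2,5): no bracket -> illegal
(3,1): no bracket -> illegal
(3,5): no bracket -> illegal
(4,1): no bracket -> illegal
(4,2): flips 1 -> legal
(4,4): flips 1 -> legal
(4,5): no bracket -> illegal
(5,2): no bracket -> illegal
(5,3): no bracket -> illegal
(5,4): flips 2 -> legal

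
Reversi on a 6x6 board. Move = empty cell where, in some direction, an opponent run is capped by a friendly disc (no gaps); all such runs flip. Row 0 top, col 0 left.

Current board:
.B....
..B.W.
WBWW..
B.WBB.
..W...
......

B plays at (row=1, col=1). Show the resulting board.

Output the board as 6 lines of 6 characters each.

Place B at (1,1); scan 8 dirs for brackets.
Dir NW: first cell '.' (not opp) -> no flip
Dir N: first cell 'B' (not opp) -> no flip
Dir NE: first cell '.' (not opp) -> no flip
Dir W: first cell '.' (not opp) -> no flip
Dir E: first cell 'B' (not opp) -> no flip
Dir SW: opp run (2,0), next=edge -> no flip
Dir S: first cell 'B' (not opp) -> no flip
Dir SE: opp run (2,2) capped by B -> flip
All flips: (2,2)

Answer: .B....
.BB.W.
WBBW..
B.WBB.
..W...
......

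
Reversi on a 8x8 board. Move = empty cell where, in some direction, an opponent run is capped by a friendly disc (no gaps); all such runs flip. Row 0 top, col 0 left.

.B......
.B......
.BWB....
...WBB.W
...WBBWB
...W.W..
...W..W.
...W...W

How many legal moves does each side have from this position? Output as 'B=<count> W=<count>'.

Answer: B=7 W=8

Derivation:
-- B to move --
(1,2): no bracket -> illegal
(1,3): no bracket -> illegal
(2,4): no bracket -> illegal
(2,6): no bracket -> illegal
(2,7): flips 1 -> legal
(3,1): no bracket -> illegal
(3,2): flips 1 -> legal
(3,6): no bracket -> illegal
(4,2): flips 1 -> legal
(5,2): flips 1 -> legal
(5,4): no bracket -> illegal
(5,6): no bracket -> illegal
(5,7): flips 1 -> legal
(6,2): flips 1 -> legal
(6,4): no bracket -> illegal
(6,5): flips 1 -> legal
(6,7): no bracket -> illegal
(7,2): no bracket -> illegal
(7,4): no bracket -> illegal
(7,5): no bracket -> illegal
(7,6): no bracket -> illegal
B mobility = 7
-- W to move --
(0,0): flips 1 -> legal
(0,2): no bracket -> illegal
(1,0): no bracket -> illegal
(1,2): no bracket -> illegal
(1,3): flips 1 -> legal
(1,4): no bracket -> illegal
(2,0): flips 1 -> legal
(2,4): flips 2 -> legal
(2,5): flips 3 -> legal
(2,6): flips 2 -> legal
(3,0): no bracket -> illegal
(3,1): no bracket -> illegal
(3,2): no bracket -> illegal
(3,6): flips 2 -> legal
(5,4): no bracket -> illegal
(5,6): no bracket -> illegal
(5,7): flips 1 -> legal
W mobility = 8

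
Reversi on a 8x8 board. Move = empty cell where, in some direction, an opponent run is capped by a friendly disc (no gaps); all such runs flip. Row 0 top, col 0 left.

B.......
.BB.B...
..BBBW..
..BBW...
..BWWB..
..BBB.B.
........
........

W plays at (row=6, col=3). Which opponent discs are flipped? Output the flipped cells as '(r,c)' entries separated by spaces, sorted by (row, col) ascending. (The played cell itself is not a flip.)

Answer: (5,3)

Derivation:
Dir NW: opp run (5,2), next='.' -> no flip
Dir N: opp run (5,3) capped by W -> flip
Dir NE: opp run (5,4) (4,5), next='.' -> no flip
Dir W: first cell '.' (not opp) -> no flip
Dir E: first cell '.' (not opp) -> no flip
Dir SW: first cell '.' (not opp) -> no flip
Dir S: first cell '.' (not opp) -> no flip
Dir SE: first cell '.' (not opp) -> no flip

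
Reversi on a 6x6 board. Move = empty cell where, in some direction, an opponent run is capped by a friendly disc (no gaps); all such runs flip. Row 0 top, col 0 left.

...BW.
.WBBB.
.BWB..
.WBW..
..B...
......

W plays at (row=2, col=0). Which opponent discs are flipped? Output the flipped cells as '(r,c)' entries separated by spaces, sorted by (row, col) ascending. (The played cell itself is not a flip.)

Dir NW: edge -> no flip
Dir N: first cell '.' (not opp) -> no flip
Dir NE: first cell 'W' (not opp) -> no flip
Dir W: edge -> no flip
Dir E: opp run (2,1) capped by W -> flip
Dir SW: edge -> no flip
Dir S: first cell '.' (not opp) -> no flip
Dir SE: first cell 'W' (not opp) -> no flip

Answer: (2,1)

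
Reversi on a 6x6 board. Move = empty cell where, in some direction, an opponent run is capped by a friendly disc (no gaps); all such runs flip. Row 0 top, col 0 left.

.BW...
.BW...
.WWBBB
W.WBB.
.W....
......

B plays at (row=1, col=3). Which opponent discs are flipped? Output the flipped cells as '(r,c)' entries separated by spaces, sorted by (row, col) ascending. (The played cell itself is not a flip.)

Dir NW: opp run (0,2), next=edge -> no flip
Dir N: first cell '.' (not opp) -> no flip
Dir NE: first cell '.' (not opp) -> no flip
Dir W: opp run (1,2) capped by B -> flip
Dir E: first cell '.' (not opp) -> no flip
Dir SW: opp run (2,2), next='.' -> no flip
Dir S: first cell 'B' (not opp) -> no flip
Dir SE: first cell 'B' (not opp) -> no flip

Answer: (1,2)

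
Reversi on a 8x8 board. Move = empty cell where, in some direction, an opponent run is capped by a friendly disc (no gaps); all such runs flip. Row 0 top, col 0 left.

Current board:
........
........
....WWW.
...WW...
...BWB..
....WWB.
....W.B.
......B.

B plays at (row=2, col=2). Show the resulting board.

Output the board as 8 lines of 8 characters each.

Place B at (2,2); scan 8 dirs for brackets.
Dir NW: first cell '.' (not opp) -> no flip
Dir N: first cell '.' (not opp) -> no flip
Dir NE: first cell '.' (not opp) -> no flip
Dir W: first cell '.' (not opp) -> no flip
Dir E: first cell '.' (not opp) -> no flip
Dir SW: first cell '.' (not opp) -> no flip
Dir S: first cell '.' (not opp) -> no flip
Dir SE: opp run (3,3) (4,4) (5,5) capped by B -> flip
All flips: (3,3) (4,4) (5,5)

Answer: ........
........
..B.WWW.
...BW...
...BBB..
....WBB.
....W.B.
......B.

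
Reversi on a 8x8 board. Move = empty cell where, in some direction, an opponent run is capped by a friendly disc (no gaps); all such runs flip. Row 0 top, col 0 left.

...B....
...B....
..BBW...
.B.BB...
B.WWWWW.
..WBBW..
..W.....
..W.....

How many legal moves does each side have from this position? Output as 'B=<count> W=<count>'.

-- B to move --
(1,4): flips 1 -> legal
(1,5): flips 1 -> legal
(2,5): flips 1 -> legal
(3,2): flips 1 -> legal
(3,5): flips 2 -> legal
(3,6): flips 1 -> legal
(3,7): no bracket -> illegal
(4,1): no bracket -> illegal
(4,7): no bracket -> illegal
(5,1): flips 2 -> legal
(5,6): flips 2 -> legal
(5,7): no bracket -> illegal
(6,1): flips 2 -> legal
(6,3): no bracket -> illegal
(6,4): no bracket -> illegal
(6,5): no bracket -> illegal
(6,6): flips 2 -> legal
(7,1): flips 1 -> legal
(7,3): no bracket -> illegal
B mobility = 11
-- W to move --
(0,2): flips 1 -> legal
(0,4): no bracket -> illegal
(1,1): flips 2 -> legal
(1,2): flips 2 -> legal
(1,4): no bracket -> illegal
(2,0): flips 1 -> legal
(2,1): flips 2 -> legal
(2,5): flips 1 -> legal
(3,0): no bracket -> illegal
(3,2): no bracket -> illegal
(3,5): no bracket -> illegal
(4,1): no bracket -> illegal
(5,0): no bracket -> illegal
(5,1): no bracket -> illegal
(6,3): flips 2 -> legal
(6,4): flips 2 -> legal
(6,5): flips 1 -> legal
W mobility = 9

Answer: B=11 W=9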